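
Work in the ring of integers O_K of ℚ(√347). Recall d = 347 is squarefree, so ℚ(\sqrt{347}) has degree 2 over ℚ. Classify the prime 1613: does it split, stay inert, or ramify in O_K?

1613 splits in O_K

d = 347 ≡ 3 (mod 4), so O_K = ℤ[√347] and disc(K) = 4d = 1388.
1613 ∤ 1388, so 1613 is unramified.
(347/1613) = 347^806 mod 1613 = 1, giving Legendre symbol 1.
d is a quadratic residue mod p, hence 1613 splits in O_K.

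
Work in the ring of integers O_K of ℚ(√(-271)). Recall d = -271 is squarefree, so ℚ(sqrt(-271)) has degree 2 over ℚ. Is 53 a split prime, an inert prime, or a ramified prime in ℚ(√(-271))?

53 splits in O_K

-271 mod 4 = 1, hence disc K = -271 and O_K = ℤ[(1+√-271)/2].
53 ∤ -271, so 53 is unramified.
Compute (-271/53) via Euler: 47^((53-1)/2) mod 53 = 1, so (-271/53) = 1.
d is a quadratic residue mod p, hence 53 splits in O_K.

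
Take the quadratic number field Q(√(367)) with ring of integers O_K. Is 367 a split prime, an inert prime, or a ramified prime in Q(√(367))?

ramified

367 mod 4 = 3, hence disc K = 4·367 = 1468 and O_K = ℤ[√367].
Ramification test: 367 | 1468. The prime 367 ramifies in K.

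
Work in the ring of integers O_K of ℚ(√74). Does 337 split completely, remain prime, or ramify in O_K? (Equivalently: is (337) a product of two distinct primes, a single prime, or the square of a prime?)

Since 74 ≢ 1 mod 4, the ring of integers is ℤ[√74] with discriminant 4·74 = 296.
Since gcd(337, 296) = 1 the prime 337 does not ramify.
Compute (74/337) via Euler: 74^((337-1)/2) mod 337 = 1, so (74/337) = 1.
Legendre symbol 1 ⇒ 337 is split.

p splits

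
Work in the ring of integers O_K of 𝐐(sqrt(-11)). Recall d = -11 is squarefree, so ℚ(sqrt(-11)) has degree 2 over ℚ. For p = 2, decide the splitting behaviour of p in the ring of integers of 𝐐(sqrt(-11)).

inert — (2) stays prime in O_K

-11 mod 4 = 1, hence disc K = -11 and O_K = ℤ[(1+√-11)/2].
disc(K) = -11 is not divisible by 2; 2 is unramified.
For p = 2 with d ≡ 1 (mod 4): d mod 8 = 5, so 2 is inert.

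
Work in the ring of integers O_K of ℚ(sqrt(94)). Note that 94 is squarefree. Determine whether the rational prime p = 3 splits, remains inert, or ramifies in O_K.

3 splits in O_K

94 mod 4 = 2, hence disc K = 4·94 = 376 and O_K = ℤ[√94].
disc(K) = 376 is not divisible by 3; 3 is unramified.
Euler's criterion: 94^1 mod 3 = 1. Thus (94|3) = 1.
Legendre symbol 1 ⇒ 3 is split.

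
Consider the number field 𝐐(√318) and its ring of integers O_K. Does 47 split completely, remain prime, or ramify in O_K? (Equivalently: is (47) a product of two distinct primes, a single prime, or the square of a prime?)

splits completely

d = 318 ≡ 2 (mod 4), so O_K = ℤ[√318] and disc(K) = 4d = 1272.
47 ∤ 1272, so 47 is unramified.
Compute (318/47) via Euler: 36^((47-1)/2) mod 47 = 1, so (318/47) = 1.
(318/47) = 1, so 47 splits.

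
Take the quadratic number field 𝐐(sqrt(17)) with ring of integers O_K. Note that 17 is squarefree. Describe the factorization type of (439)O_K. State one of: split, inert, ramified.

inert

Since 17 ≡ 1 mod 4, the ring of integers is ℤ[(1+√17)/2] with discriminant 17.
439 ∤ 17, so 439 is unramified.
(17/439) = 17^219 mod 439 = 438, giving Legendre symbol -1.
Legendre symbol -1 ⇒ 439 is inert.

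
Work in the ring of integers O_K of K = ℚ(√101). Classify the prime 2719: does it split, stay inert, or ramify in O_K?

inert — (2719) stays prime in O_K

Since 101 ≡ 1 mod 4, the ring of integers is ℤ[(1+√101)/2] with discriminant 101.
2719 ∤ 101, so 2719 is unramified.
Legendre symbol by Euler's criterion: (101/2719) ≡ 101^1359 ≡ 2718 (mod 2719), i.e. (101/2719) = -1.
Legendre symbol -1 ⇒ 2719 is inert.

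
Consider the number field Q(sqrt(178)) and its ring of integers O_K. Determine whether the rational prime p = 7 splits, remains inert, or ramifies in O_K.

p is inert

178 mod 4 = 2, hence disc K = 4·178 = 712 and O_K = ℤ[√178].
Since gcd(7, 712) = 1 the prime 7 does not ramify.
(178/7) = 3^3 mod 7 = 6, giving Legendre symbol -1.
d is a non-residue mod p, hence 7 remains inert in O_K.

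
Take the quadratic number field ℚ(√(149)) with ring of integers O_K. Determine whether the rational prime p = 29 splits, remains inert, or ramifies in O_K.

149 mod 4 = 1, hence disc K = 149 and O_K = ℤ[(1+√149)/2].
Since gcd(29, 149) = 1 the prime 29 does not ramify.
Euler's criterion: 149^14 mod 29 = 1. Thus (149|29) = 1.
d is a quadratic residue mod p, hence 29 splits in O_K.

29 splits in O_K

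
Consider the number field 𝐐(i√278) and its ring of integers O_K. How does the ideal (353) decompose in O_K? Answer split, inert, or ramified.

d = -278 ≡ 2 (mod 4), so O_K = ℤ[√-278] and disc(K) = 4d = -1112.
disc(K) = -1112 is not divisible by 353; 353 is unramified.
(-278/353) = 75^176 mod 353 = 352, giving Legendre symbol -1.
d is a non-residue mod p, hence 353 remains inert in O_K.

353 remains inert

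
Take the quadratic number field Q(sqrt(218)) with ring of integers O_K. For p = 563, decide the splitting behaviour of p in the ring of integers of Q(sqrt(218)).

splits completely

d = 218 ≡ 2 (mod 4), so O_K = ℤ[√218] and disc(K) = 4d = 872.
563 ∤ 872, so 563 is unramified.
Compute (218/563) via Euler: 218^((563-1)/2) mod 563 = 1, so (218/563) = 1.
Legendre symbol 1 ⇒ 563 is split.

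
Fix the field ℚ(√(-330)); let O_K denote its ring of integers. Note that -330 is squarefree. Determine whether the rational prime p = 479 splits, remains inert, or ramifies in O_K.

inert

d = -330 ≡ 2 (mod 4), so O_K = ℤ[√-330] and disc(K) = 4d = -1320.
disc(K) = -1320 is not divisible by 479; 479 is unramified.
Euler's criterion: (-330)^239 mod 479 = 478. Thus (-330|479) = -1.
d is a non-residue mod p, hence 479 remains inert in O_K.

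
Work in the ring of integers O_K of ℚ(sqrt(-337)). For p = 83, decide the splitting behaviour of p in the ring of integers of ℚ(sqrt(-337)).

83 splits in O_K

d = -337 ≡ 3 (mod 4), so O_K = ℤ[√-337] and disc(K) = 4d = -1348.
Since gcd(83, -1348) = 1 the prime 83 does not ramify.
(-337/83) = 78^41 mod 83 = 1, giving Legendre symbol 1.
Legendre symbol 1 ⇒ 83 is split.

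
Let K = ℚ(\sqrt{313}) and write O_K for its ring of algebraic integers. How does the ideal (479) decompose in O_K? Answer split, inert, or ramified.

Since 313 ≡ 1 mod 4, the ring of integers is ℤ[(1+√313)/2] with discriminant 313.
479 ∤ 313, so 479 is unramified.
Euler's criterion: 313^239 mod 479 = 1. Thus (313|479) = 1.
d is a quadratic residue mod p, hence 479 splits in O_K.

splits completely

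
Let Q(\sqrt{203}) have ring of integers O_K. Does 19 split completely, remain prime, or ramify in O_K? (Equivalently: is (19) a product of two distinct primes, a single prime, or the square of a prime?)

d = 203 ≡ 3 (mod 4), so O_K = ℤ[√203] and disc(K) = 4d = 812.
disc(K) = 812 is not divisible by 19; 19 is unramified.
Euler's criterion: 203^9 mod 19 = 18. Thus (203|19) = -1.
d is a non-residue mod p, hence 19 remains inert in O_K.

19 remains inert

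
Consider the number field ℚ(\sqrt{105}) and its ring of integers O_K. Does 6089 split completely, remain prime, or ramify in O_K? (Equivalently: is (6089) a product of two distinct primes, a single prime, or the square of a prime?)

splits completely

105 mod 4 = 1, hence disc K = 105 and O_K = ℤ[(1+√105)/2].
Since gcd(6089, 105) = 1 the prime 6089 does not ramify.
(105/6089) = 105^3044 mod 6089 = 1, giving Legendre symbol 1.
(105/6089) = 1, so 6089 splits.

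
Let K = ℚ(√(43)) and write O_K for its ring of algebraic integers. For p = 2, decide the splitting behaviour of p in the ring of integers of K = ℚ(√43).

43 mod 4 = 3, hence disc K = 4·43 = 172 and O_K = ℤ[√43].
Ramification test: 2 | 172. The prime 2 ramifies in K.

ramified — (2) = 𝔭²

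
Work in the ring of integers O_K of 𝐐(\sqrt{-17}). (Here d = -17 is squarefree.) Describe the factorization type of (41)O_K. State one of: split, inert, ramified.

d = -17 ≡ 3 (mod 4), so O_K = ℤ[√-17] and disc(K) = 4d = -68.
41 ∤ -68, so 41 is unramified.
(-17/41) = 24^20 mod 41 = 40, giving Legendre symbol -1.
Legendre symbol -1 ⇒ 41 is inert.

inert — (41) stays prime in O_K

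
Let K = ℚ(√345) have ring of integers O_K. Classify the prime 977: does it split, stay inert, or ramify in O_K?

Since 345 ≡ 1 mod 4, the ring of integers is ℤ[(1+√345)/2] with discriminant 345.
977 ∤ 345, so 977 is unramified.
Euler's criterion: 345^488 mod 977 = 976. Thus (345|977) = -1.
(345/977) = -1, so 977 is inert.

977 remains inert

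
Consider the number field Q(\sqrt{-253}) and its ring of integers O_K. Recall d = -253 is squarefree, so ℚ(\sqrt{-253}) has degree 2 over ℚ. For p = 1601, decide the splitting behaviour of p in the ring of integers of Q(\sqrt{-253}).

split

Since -253 ≢ 1 mod 4, the ring of integers is ℤ[√-253] with discriminant 4·(-253) = -1012.
disc(K) = -1012 is not divisible by 1601; 1601 is unramified.
(-253/1601) = 1348^800 mod 1601 = 1, giving Legendre symbol 1.
(-253/1601) = 1, so 1601 splits.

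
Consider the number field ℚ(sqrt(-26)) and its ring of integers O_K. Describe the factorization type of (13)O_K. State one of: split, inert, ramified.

p ramifies

Since -26 ≢ 1 mod 4, the ring of integers is ℤ[√-26] with discriminant 4·(-26) = -104.
Ramification test: 13 | -104. The prime 13 ramifies in K.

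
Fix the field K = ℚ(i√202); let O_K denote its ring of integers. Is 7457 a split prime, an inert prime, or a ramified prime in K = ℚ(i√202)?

split

Since -202 ≢ 1 mod 4, the ring of integers is ℤ[√-202] with discriminant 4·(-202) = -808.
7457 ∤ -808, so 7457 is unramified.
(-202/7457) = 7255^3728 mod 7457 = 1, giving Legendre symbol 1.
(-202/7457) = 1, so 7457 splits.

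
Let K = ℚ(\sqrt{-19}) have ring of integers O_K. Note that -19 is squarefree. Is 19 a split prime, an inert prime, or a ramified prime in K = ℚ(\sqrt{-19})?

d = -19 ≡ 1 (mod 4), so O_K = ℤ[(1+√-19)/2] and disc(K) = d = -19.
19 divides disc(K) = -19, so 19 ramifies.

ramified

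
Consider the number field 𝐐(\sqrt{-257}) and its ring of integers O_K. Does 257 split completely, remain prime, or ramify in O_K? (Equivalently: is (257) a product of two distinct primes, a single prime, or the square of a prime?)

Since -257 ≢ 1 mod 4, the ring of integers is ℤ[√-257] with discriminant 4·(-257) = -1028.
Ramification test: 257 | -1028. The prime 257 ramifies in K.

p ramifies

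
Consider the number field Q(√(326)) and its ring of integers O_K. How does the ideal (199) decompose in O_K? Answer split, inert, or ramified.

Since 326 ≢ 1 mod 4, the ring of integers is ℤ[√326] with discriminant 4·326 = 1304.
disc(K) = 1304 is not divisible by 199; 199 is unramified.
(326/199) = 127^99 mod 199 = 198, giving Legendre symbol -1.
d is a non-residue mod p, hence 199 remains inert in O_K.

199 remains inert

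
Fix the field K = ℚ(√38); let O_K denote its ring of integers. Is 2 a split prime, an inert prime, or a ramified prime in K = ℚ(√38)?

p ramifies

Since 38 ≢ 1 mod 4, the ring of integers is ℤ[√38] with discriminant 4·38 = 152.
disc(K) = 152 = 2·76, so p = 2 is ramified.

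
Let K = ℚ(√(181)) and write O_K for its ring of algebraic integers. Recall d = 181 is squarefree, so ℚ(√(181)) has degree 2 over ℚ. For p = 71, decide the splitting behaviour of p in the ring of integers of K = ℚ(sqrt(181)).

Since 181 ≡ 1 mod 4, the ring of integers is ℤ[(1+√181)/2] with discriminant 181.
Since gcd(71, 181) = 1 the prime 71 does not ramify.
Compute (181/71) via Euler: 39^((71-1)/2) mod 71 = 70, so (181/71) = -1.
Legendre symbol -1 ⇒ 71 is inert.

remains prime (inert)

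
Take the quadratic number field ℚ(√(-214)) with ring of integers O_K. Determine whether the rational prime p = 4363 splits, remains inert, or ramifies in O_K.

4363 remains inert

d = -214 ≡ 2 (mod 4), so O_K = ℤ[√-214] and disc(K) = 4d = -856.
disc(K) = -856 is not divisible by 4363; 4363 is unramified.
(-214/4363) = 4149^2181 mod 4363 = 4362, giving Legendre symbol -1.
d is a non-residue mod p, hence 4363 remains inert in O_K.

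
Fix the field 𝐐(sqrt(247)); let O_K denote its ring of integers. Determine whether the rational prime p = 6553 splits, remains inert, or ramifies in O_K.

247 mod 4 = 3, hence disc K = 4·247 = 988 and O_K = ℤ[√247].
Since gcd(6553, 988) = 1 the prime 6553 does not ramify.
(247/6553) = 247^3276 mod 6553 = 1, giving Legendre symbol 1.
d is a quadratic residue mod p, hence 6553 splits in O_K.

splits completely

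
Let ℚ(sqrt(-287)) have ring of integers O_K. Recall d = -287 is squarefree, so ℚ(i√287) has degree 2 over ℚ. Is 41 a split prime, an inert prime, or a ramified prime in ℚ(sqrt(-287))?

-287 mod 4 = 1, hence disc K = -287 and O_K = ℤ[(1+√-287)/2].
41 divides disc(K) = -287, so 41 ramifies.

ramified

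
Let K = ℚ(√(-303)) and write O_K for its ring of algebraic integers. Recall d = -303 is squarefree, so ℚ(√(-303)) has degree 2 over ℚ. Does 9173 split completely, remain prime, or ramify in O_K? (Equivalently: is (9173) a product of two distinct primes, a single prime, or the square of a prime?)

-303 mod 4 = 1, hence disc K = -303 and O_K = ℤ[(1+√-303)/2].
disc(K) = -303 is not divisible by 9173; 9173 is unramified.
Euler's criterion: (-303)^4586 mod 9173 = 1. Thus (-303|9173) = 1.
Legendre symbol 1 ⇒ 9173 is split.

split — (9173) = 𝔭₁𝔭₂ with 𝔭₁ ≠ 𝔭₂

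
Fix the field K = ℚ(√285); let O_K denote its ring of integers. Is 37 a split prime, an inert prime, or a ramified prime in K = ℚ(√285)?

p splits

Since 285 ≡ 1 mod 4, the ring of integers is ℤ[(1+√285)/2] with discriminant 285.
disc(K) = 285 is not divisible by 37; 37 is unramified.
(285/37) = 26^18 mod 37 = 1, giving Legendre symbol 1.
(285/37) = 1, so 37 splits.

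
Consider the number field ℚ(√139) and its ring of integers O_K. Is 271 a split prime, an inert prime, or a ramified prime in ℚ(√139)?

p splits

139 mod 4 = 3, hence disc K = 4·139 = 556 and O_K = ℤ[√139].
271 ∤ 556, so 271 is unramified.
Euler's criterion: 139^135 mod 271 = 1. Thus (139|271) = 1.
Legendre symbol 1 ⇒ 271 is split.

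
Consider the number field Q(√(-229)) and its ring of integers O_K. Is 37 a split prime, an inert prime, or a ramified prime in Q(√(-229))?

-229 mod 4 = 3, hence disc K = 4·(-229) = -916 and O_K = ℤ[√-229].
disc(K) = -916 is not divisible by 37; 37 is unramified.
(-229/37) = 30^18 mod 37 = 1, giving Legendre symbol 1.
d is a quadratic residue mod p, hence 37 splits in O_K.

split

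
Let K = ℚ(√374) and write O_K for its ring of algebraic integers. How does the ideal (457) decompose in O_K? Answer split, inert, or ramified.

inert

Since 374 ≢ 1 mod 4, the ring of integers is ℤ[√374] with discriminant 4·374 = 1496.
disc(K) = 1496 is not divisible by 457; 457 is unramified.
Legendre symbol by Euler's criterion: (374/457) ≡ 374^228 ≡ 456 (mod 457), i.e. (374/457) = -1.
d is a non-residue mod p, hence 457 remains inert in O_K.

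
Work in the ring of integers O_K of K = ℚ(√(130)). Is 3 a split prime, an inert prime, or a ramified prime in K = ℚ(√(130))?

d = 130 ≡ 2 (mod 4), so O_K = ℤ[√130] and disc(K) = 4d = 520.
disc(K) = 520 is not divisible by 3; 3 is unramified.
Legendre symbol by Euler's criterion: (130/3) ≡ 130^1 ≡ 1 (mod 3), i.e. (130/3) = 1.
(130/3) = 1, so 3 splits.

split — (3) = 𝔭₁𝔭₂ with 𝔭₁ ≠ 𝔭₂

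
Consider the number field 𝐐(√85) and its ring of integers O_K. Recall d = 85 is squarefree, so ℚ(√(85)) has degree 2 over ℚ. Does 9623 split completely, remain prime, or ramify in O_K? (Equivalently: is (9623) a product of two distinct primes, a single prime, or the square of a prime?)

85 mod 4 = 1, hence disc K = 85 and O_K = ℤ[(1+√85)/2].
disc(K) = 85 is not divisible by 9623; 9623 is unramified.
Compute (85/9623) via Euler: 85^((9623-1)/2) mod 9623 = 9622, so (85/9623) = -1.
d is a non-residue mod p, hence 9623 remains inert in O_K.

remains prime (inert)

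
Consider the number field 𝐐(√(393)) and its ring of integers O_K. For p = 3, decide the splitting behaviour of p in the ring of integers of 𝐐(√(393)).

Since 393 ≡ 1 mod 4, the ring of integers is ℤ[(1+√393)/2] with discriminant 393.
3 divides disc(K) = 393, so 3 ramifies.

ramified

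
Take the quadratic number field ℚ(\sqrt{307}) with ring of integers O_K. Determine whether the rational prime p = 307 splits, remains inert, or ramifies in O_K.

d = 307 ≡ 3 (mod 4), so O_K = ℤ[√307] and disc(K) = 4d = 1228.
307 divides disc(K) = 1228, so 307 ramifies.

ramifies in O_K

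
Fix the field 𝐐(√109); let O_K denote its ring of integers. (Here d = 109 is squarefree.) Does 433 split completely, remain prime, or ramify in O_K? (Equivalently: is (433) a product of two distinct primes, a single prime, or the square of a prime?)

Since 109 ≡ 1 mod 4, the ring of integers is ℤ[(1+√109)/2] with discriminant 109.
disc(K) = 109 is not divisible by 433; 433 is unramified.
Compute (109/433) via Euler: 109^((433-1)/2) mod 433 = 1, so (109/433) = 1.
Legendre symbol 1 ⇒ 433 is split.

p splits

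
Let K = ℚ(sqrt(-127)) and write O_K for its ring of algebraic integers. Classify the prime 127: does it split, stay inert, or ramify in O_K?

d = -127 ≡ 1 (mod 4), so O_K = ℤ[(1+√-127)/2] and disc(K) = d = -127.
127 divides disc(K) = -127, so 127 ramifies.

ramifies in O_K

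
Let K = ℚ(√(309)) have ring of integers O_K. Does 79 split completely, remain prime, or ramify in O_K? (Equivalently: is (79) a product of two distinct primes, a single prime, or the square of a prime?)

Since 309 ≡ 1 mod 4, the ring of integers is ℤ[(1+√309)/2] with discriminant 309.
disc(K) = 309 is not divisible by 79; 79 is unramified.
Euler's criterion: 309^39 mod 79 = 1. Thus (309|79) = 1.
Legendre symbol 1 ⇒ 79 is split.

split — (79) = 𝔭₁𝔭₂ with 𝔭₁ ≠ 𝔭₂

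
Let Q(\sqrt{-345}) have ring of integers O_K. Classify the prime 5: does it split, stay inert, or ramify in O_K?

d = -345 ≡ 3 (mod 4), so O_K = ℤ[√-345] and disc(K) = 4d = -1380.
disc(K) = -1380 = 5·(-276), so p = 5 is ramified.

ramified — (5) = 𝔭²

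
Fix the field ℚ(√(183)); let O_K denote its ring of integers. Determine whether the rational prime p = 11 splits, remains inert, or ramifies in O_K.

p is inert

Since 183 ≢ 1 mod 4, the ring of integers is ℤ[√183] with discriminant 4·183 = 732.
11 ∤ 732, so 11 is unramified.
Euler's criterion: 183^5 mod 11 = 10. Thus (183|11) = -1.
(183/11) = -1, so 11 is inert.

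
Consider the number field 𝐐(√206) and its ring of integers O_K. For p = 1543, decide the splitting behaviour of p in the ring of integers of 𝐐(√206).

d = 206 ≡ 2 (mod 4), so O_K = ℤ[√206] and disc(K) = 4d = 824.
1543 ∤ 824, so 1543 is unramified.
Compute (206/1543) via Euler: 206^((1543-1)/2) mod 1543 = 1, so (206/1543) = 1.
d is a quadratic residue mod p, hence 1543 splits in O_K.

1543 splits in O_K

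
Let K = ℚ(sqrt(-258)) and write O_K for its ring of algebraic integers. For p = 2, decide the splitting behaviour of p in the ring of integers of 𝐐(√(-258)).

d = -258 ≡ 2 (mod 4), so O_K = ℤ[√-258] and disc(K) = 4d = -1032.
Ramification test: 2 | -1032. The prime 2 ramifies in K.

ramified — (2) = 𝔭²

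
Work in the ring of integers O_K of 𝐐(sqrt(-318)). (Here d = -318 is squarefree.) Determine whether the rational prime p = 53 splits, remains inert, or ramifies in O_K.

-318 mod 4 = 2, hence disc K = 4·(-318) = -1272 and O_K = ℤ[√-318].
53 divides disc(K) = -1272, so 53 ramifies.

53 is ramified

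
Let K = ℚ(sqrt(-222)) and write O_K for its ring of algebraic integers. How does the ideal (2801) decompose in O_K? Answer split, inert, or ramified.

p is inert

Since -222 ≢ 1 mod 4, the ring of integers is ℤ[√-222] with discriminant 4·(-222) = -888.
2801 ∤ -888, so 2801 is unramified.
Euler's criterion: (-222)^1400 mod 2801 = 2800. Thus (-222|2801) = -1.
Legendre symbol -1 ⇒ 2801 is inert.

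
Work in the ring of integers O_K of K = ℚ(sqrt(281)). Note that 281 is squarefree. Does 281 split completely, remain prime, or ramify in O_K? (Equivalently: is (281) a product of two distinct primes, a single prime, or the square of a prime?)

Since 281 ≡ 1 mod 4, the ring of integers is ℤ[(1+√281)/2] with discriminant 281.
281 divides disc(K) = 281, so 281 ramifies.

ramified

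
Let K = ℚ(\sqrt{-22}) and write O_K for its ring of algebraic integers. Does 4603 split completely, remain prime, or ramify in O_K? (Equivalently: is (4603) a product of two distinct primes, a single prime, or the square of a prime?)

inert — (4603) stays prime in O_K

d = -22 ≡ 2 (mod 4), so O_K = ℤ[√-22] and disc(K) = 4d = -88.
Since gcd(4603, -88) = 1 the prime 4603 does not ramify.
(-22/4603) = 4581^2301 mod 4603 = 4602, giving Legendre symbol -1.
Legendre symbol -1 ⇒ 4603 is inert.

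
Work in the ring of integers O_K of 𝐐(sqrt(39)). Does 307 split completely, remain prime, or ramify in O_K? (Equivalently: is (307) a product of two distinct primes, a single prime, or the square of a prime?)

split

Since 39 ≢ 1 mod 4, the ring of integers is ℤ[√39] with discriminant 4·39 = 156.
disc(K) = 156 is not divisible by 307; 307 is unramified.
Compute (39/307) via Euler: 39^((307-1)/2) mod 307 = 1, so (39/307) = 1.
(39/307) = 1, so 307 splits.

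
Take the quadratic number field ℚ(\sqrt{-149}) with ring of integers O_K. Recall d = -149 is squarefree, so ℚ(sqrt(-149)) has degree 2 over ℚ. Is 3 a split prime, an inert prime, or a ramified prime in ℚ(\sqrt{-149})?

split — (3) = 𝔭₁𝔭₂ with 𝔭₁ ≠ 𝔭₂

d = -149 ≡ 3 (mod 4), so O_K = ℤ[√-149] and disc(K) = 4d = -596.
Since gcd(3, -596) = 1 the prime 3 does not ramify.
Legendre symbol by Euler's criterion: (-149/3) ≡ (-149)^1 ≡ 1 (mod 3), i.e. (-149/3) = 1.
Legendre symbol 1 ⇒ 3 is split.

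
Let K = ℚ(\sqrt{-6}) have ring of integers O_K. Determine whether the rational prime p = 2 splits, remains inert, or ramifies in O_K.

p ramifies

d = -6 ≡ 2 (mod 4), so O_K = ℤ[√-6] and disc(K) = 4d = -24.
Ramification test: 2 | -24. The prime 2 ramifies in K.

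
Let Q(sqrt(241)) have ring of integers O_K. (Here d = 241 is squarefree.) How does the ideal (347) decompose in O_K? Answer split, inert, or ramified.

splits completely

d = 241 ≡ 1 (mod 4), so O_K = ℤ[(1+√241)/2] and disc(K) = d = 241.
disc(K) = 241 is not divisible by 347; 347 is unramified.
Compute (241/347) via Euler: 241^((347-1)/2) mod 347 = 1, so (241/347) = 1.
(241/347) = 1, so 347 splits.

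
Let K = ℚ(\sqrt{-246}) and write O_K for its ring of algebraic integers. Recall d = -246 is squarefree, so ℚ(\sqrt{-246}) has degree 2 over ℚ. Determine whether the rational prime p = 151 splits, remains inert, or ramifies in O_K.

-246 mod 4 = 2, hence disc K = 4·(-246) = -984 and O_K = ℤ[√-246].
Since gcd(151, -984) = 1 the prime 151 does not ramify.
Compute (-246/151) via Euler: 56^((151-1)/2) mod 151 = 150, so (-246/151) = -1.
(-246/151) = -1, so 151 is inert.

inert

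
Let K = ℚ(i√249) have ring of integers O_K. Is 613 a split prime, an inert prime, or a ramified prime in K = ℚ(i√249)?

613 remains inert

-249 mod 4 = 3, hence disc K = 4·(-249) = -996 and O_K = ℤ[√-249].
Since gcd(613, -996) = 1 the prime 613 does not ramify.
(-249/613) = 364^306 mod 613 = 612, giving Legendre symbol -1.
Legendre symbol -1 ⇒ 613 is inert.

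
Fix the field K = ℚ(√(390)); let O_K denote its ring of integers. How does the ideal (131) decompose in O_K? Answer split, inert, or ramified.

390 mod 4 = 2, hence disc K = 4·390 = 1560 and O_K = ℤ[√390].
Since gcd(131, 1560) = 1 the prime 131 does not ramify.
Compute (390/131) via Euler: 128^((131-1)/2) mod 131 = 130, so (390/131) = -1.
(390/131) = -1, so 131 is inert.

131 remains inert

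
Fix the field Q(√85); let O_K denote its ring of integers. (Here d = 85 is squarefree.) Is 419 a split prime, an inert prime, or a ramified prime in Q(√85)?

85 mod 4 = 1, hence disc K = 85 and O_K = ℤ[(1+√85)/2].
Since gcd(419, 85) = 1 the prime 419 does not ramify.
Euler's criterion: 85^209 mod 419 = 418. Thus (85|419) = -1.
(85/419) = -1, so 419 is inert.

419 remains inert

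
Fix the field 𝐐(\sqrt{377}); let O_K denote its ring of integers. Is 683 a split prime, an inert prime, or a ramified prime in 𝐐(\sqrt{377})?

d = 377 ≡ 1 (mod 4), so O_K = ℤ[(1+√377)/2] and disc(K) = d = 377.
Since gcd(683, 377) = 1 the prime 683 does not ramify.
(377/683) = 377^341 mod 683 = 682, giving Legendre symbol -1.
Legendre symbol -1 ⇒ 683 is inert.

683 remains inert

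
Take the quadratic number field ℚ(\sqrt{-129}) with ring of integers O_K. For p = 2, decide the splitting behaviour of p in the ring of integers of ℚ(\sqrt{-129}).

d = -129 ≡ 3 (mod 4), so O_K = ℤ[√-129] and disc(K) = 4d = -516.
2 divides disc(K) = -516, so 2 ramifies.

2 is ramified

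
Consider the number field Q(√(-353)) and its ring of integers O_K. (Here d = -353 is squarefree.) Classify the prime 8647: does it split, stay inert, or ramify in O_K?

8647 splits in O_K

-353 mod 4 = 3, hence disc K = 4·(-353) = -1412 and O_K = ℤ[√-353].
disc(K) = -1412 is not divisible by 8647; 8647 is unramified.
Compute (-353/8647) via Euler: 8294^((8647-1)/2) mod 8647 = 1, so (-353/8647) = 1.
(-353/8647) = 1, so 8647 splits.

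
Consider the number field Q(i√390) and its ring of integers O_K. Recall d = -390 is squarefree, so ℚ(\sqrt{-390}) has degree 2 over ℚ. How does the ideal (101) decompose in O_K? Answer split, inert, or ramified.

d = -390 ≡ 2 (mod 4), so O_K = ℤ[√-390] and disc(K) = 4d = -1560.
disc(K) = -1560 is not divisible by 101; 101 is unramified.
Legendre symbol by Euler's criterion: (-390/101) ≡ (-390)^50 ≡ 1 (mod 101), i.e. (-390/101) = 1.
Legendre symbol 1 ⇒ 101 is split.

p splits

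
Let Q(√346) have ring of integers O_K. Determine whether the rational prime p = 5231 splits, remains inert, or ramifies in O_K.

346 mod 4 = 2, hence disc K = 4·346 = 1384 and O_K = ℤ[√346].
Since gcd(5231, 1384) = 1 the prime 5231 does not ramify.
Compute (346/5231) via Euler: 346^((5231-1)/2) mod 5231 = 1, so (346/5231) = 1.
Legendre symbol 1 ⇒ 5231 is split.

split — (5231) = 𝔭₁𝔭₂ with 𝔭₁ ≠ 𝔭₂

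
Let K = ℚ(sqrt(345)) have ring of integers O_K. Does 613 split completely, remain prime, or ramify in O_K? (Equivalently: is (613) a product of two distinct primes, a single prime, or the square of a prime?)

p splits

d = 345 ≡ 1 (mod 4), so O_K = ℤ[(1+√345)/2] and disc(K) = d = 345.
Since gcd(613, 345) = 1 the prime 613 does not ramify.
Legendre symbol by Euler's criterion: (345/613) ≡ 345^306 ≡ 1 (mod 613), i.e. (345/613) = 1.
d is a quadratic residue mod p, hence 613 splits in O_K.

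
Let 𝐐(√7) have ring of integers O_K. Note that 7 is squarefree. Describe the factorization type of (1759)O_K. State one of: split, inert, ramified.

Since 7 ≢ 1 mod 4, the ring of integers is ℤ[√7] with discriminant 4·7 = 28.
1759 ∤ 28, so 1759 is unramified.
Compute (7/1759) via Euler: 7^((1759-1)/2) mod 1759 = 1758, so (7/1759) = -1.
d is a non-residue mod p, hence 1759 remains inert in O_K.

1759 remains inert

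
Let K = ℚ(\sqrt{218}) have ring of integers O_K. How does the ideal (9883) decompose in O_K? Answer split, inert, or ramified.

9883 remains inert

Since 218 ≢ 1 mod 4, the ring of integers is ℤ[√218] with discriminant 4·218 = 872.
disc(K) = 872 is not divisible by 9883; 9883 is unramified.
Compute (218/9883) via Euler: 218^((9883-1)/2) mod 9883 = 9882, so (218/9883) = -1.
(218/9883) = -1, so 9883 is inert.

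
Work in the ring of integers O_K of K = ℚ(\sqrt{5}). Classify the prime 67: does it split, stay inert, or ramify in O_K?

inert — (67) stays prime in O_K

Since 5 ≡ 1 mod 4, the ring of integers is ℤ[(1+√5)/2] with discriminant 5.
disc(K) = 5 is not divisible by 67; 67 is unramified.
Legendre symbol by Euler's criterion: (5/67) ≡ 5^33 ≡ 66 (mod 67), i.e. (5/67) = -1.
(5/67) = -1, so 67 is inert.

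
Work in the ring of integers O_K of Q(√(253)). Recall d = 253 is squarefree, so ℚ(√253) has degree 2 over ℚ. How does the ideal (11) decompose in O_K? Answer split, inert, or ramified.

d = 253 ≡ 1 (mod 4), so O_K = ℤ[(1+√253)/2] and disc(K) = d = 253.
Ramification test: 11 | 253. The prime 11 ramifies in K.

p ramifies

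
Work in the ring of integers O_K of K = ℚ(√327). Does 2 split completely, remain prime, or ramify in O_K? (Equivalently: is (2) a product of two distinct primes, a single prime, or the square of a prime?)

d = 327 ≡ 3 (mod 4), so O_K = ℤ[√327] and disc(K) = 4d = 1308.
2 divides disc(K) = 1308, so 2 ramifies.

ramified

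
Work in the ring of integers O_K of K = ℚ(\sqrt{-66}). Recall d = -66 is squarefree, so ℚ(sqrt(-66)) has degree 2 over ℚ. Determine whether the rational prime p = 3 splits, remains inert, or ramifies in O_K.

-66 mod 4 = 2, hence disc K = 4·(-66) = -264 and O_K = ℤ[√-66].
disc(K) = -264 = 3·(-88), so p = 3 is ramified.

ramifies in O_K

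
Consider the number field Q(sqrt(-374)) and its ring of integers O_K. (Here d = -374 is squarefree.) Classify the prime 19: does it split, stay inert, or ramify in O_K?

d = -374 ≡ 2 (mod 4), so O_K = ℤ[√-374] and disc(K) = 4d = -1496.
19 ∤ -1496, so 19 is unramified.
(-374/19) = 6^9 mod 19 = 1, giving Legendre symbol 1.
Legendre symbol 1 ⇒ 19 is split.

splits completely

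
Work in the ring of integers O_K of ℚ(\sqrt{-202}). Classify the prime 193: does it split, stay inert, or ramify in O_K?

split — (193) = 𝔭₁𝔭₂ with 𝔭₁ ≠ 𝔭₂

-202 mod 4 = 2, hence disc K = 4·(-202) = -808 and O_K = ℤ[√-202].
193 ∤ -808, so 193 is unramified.
Legendre symbol by Euler's criterion: (-202/193) ≡ (-202)^96 ≡ 1 (mod 193), i.e. (-202/193) = 1.
Legendre symbol 1 ⇒ 193 is split.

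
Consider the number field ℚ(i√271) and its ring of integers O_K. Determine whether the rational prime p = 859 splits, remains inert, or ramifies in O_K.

d = -271 ≡ 1 (mod 4), so O_K = ℤ[(1+√-271)/2] and disc(K) = d = -271.
Since gcd(859, -271) = 1 the prime 859 does not ramify.
Euler's criterion: (-271)^429 mod 859 = 858. Thus (-271|859) = -1.
d is a non-residue mod p, hence 859 remains inert in O_K.

p is inert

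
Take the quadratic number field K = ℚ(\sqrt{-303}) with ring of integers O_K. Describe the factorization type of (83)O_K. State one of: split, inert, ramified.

p splits

-303 mod 4 = 1, hence disc K = -303 and O_K = ℤ[(1+√-303)/2].
disc(K) = -303 is not divisible by 83; 83 is unramified.
(-303/83) = 29^41 mod 83 = 1, giving Legendre symbol 1.
d is a quadratic residue mod p, hence 83 splits in O_K.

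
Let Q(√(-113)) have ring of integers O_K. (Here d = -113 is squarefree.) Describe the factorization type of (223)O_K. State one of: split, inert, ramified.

split

-113 mod 4 = 3, hence disc K = 4·(-113) = -452 and O_K = ℤ[√-113].
223 ∤ -452, so 223 is unramified.
Euler's criterion: (-113)^111 mod 223 = 1. Thus (-113|223) = 1.
(-113/223) = 1, so 223 splits.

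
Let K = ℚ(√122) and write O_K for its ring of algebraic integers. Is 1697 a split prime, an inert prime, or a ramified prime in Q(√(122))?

1697 remains inert

d = 122 ≡ 2 (mod 4), so O_K = ℤ[√122] and disc(K) = 4d = 488.
Since gcd(1697, 488) = 1 the prime 1697 does not ramify.
(122/1697) = 122^848 mod 1697 = 1696, giving Legendre symbol -1.
(122/1697) = -1, so 1697 is inert.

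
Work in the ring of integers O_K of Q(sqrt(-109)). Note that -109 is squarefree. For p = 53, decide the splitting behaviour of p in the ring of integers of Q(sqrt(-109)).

-109 mod 4 = 3, hence disc K = 4·(-109) = -436 and O_K = ℤ[√-109].
disc(K) = -436 is not divisible by 53; 53 is unramified.
Legendre symbol by Euler's criterion: (-109/53) ≡ (-109)^26 ≡ 52 (mod 53), i.e. (-109/53) = -1.
d is a non-residue mod p, hence 53 remains inert in O_K.

remains prime (inert)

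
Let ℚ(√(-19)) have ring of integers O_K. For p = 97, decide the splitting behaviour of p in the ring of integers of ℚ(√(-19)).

d = -19 ≡ 1 (mod 4), so O_K = ℤ[(1+√-19)/2] and disc(K) = d = -19.
Since gcd(97, -19) = 1 the prime 97 does not ramify.
Euler's criterion: (-19)^48 mod 97 = 96. Thus (-19|97) = -1.
d is a non-residue mod p, hence 97 remains inert in O_K.

remains prime (inert)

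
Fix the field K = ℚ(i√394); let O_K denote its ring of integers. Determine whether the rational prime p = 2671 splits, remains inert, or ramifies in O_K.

split

d = -394 ≡ 2 (mod 4), so O_K = ℤ[√-394] and disc(K) = 4d = -1576.
2671 ∤ -1576, so 2671 is unramified.
Compute (-394/2671) via Euler: 2277^((2671-1)/2) mod 2671 = 1, so (-394/2671) = 1.
(-394/2671) = 1, so 2671 splits.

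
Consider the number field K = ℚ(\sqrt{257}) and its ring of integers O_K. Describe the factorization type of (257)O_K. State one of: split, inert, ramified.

d = 257 ≡ 1 (mod 4), so O_K = ℤ[(1+√257)/2] and disc(K) = d = 257.
disc(K) = 257 = 257·1, so p = 257 is ramified.

ramifies in O_K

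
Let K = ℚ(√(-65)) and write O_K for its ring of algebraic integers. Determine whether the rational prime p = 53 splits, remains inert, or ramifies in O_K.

p is inert

d = -65 ≡ 3 (mod 4), so O_K = ℤ[√-65] and disc(K) = 4d = -260.
53 ∤ -260, so 53 is unramified.
(-65/53) = 41^26 mod 53 = 52, giving Legendre symbol -1.
(-65/53) = -1, so 53 is inert.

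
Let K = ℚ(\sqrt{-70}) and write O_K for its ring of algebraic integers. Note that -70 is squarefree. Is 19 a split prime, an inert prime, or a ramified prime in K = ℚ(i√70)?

p splits

Since -70 ≢ 1 mod 4, the ring of integers is ℤ[√-70] with discriminant 4·(-70) = -280.
Since gcd(19, -280) = 1 the prime 19 does not ramify.
Euler's criterion: (-70)^9 mod 19 = 1. Thus (-70|19) = 1.
Legendre symbol 1 ⇒ 19 is split.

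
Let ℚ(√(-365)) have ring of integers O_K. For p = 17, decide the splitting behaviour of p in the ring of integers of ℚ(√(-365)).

p splits

Since -365 ≢ 1 mod 4, the ring of integers is ℤ[√-365] with discriminant 4·(-365) = -1460.
Since gcd(17, -1460) = 1 the prime 17 does not ramify.
Compute (-365/17) via Euler: 9^((17-1)/2) mod 17 = 1, so (-365/17) = 1.
d is a quadratic residue mod p, hence 17 splits in O_K.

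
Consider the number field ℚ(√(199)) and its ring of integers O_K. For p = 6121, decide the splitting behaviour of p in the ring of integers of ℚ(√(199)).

split — (6121) = 𝔭₁𝔭₂ with 𝔭₁ ≠ 𝔭₂

Since 199 ≢ 1 mod 4, the ring of integers is ℤ[√199] with discriminant 4·199 = 796.
Since gcd(6121, 796) = 1 the prime 6121 does not ramify.
Legendre symbol by Euler's criterion: (199/6121) ≡ 199^3060 ≡ 1 (mod 6121), i.e. (199/6121) = 1.
d is a quadratic residue mod p, hence 6121 splits in O_K.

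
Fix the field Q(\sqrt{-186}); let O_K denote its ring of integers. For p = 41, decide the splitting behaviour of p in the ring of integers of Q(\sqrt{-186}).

-186 mod 4 = 2, hence disc K = 4·(-186) = -744 and O_K = ℤ[√-186].
Since gcd(41, -744) = 1 the prime 41 does not ramify.
(-186/41) = 19^20 mod 41 = 40, giving Legendre symbol -1.
d is a non-residue mod p, hence 41 remains inert in O_K.

inert — (41) stays prime in O_K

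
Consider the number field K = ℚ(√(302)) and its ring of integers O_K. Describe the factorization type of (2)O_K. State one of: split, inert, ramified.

302 mod 4 = 2, hence disc K = 4·302 = 1208 and O_K = ℤ[√302].
Ramification test: 2 | 1208. The prime 2 ramifies in K.

2 is ramified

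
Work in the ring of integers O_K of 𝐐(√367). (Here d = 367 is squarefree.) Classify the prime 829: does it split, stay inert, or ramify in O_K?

d = 367 ≡ 3 (mod 4), so O_K = ℤ[√367] and disc(K) = 4d = 1468.
disc(K) = 1468 is not divisible by 829; 829 is unramified.
Compute (367/829) via Euler: 367^((829-1)/2) mod 829 = 1, so (367/829) = 1.
(367/829) = 1, so 829 splits.

split — (829) = 𝔭₁𝔭₂ with 𝔭₁ ≠ 𝔭₂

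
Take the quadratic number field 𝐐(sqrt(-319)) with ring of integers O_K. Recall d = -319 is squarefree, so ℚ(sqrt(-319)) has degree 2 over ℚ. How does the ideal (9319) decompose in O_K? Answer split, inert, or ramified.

d = -319 ≡ 1 (mod 4), so O_K = ℤ[(1+√-319)/2] and disc(K) = d = -319.
9319 ∤ -319, so 9319 is unramified.
Compute (-319/9319) via Euler: 9000^((9319-1)/2) mod 9319 = 1, so (-319/9319) = 1.
(-319/9319) = 1, so 9319 splits.

split — (9319) = 𝔭₁𝔭₂ with 𝔭₁ ≠ 𝔭₂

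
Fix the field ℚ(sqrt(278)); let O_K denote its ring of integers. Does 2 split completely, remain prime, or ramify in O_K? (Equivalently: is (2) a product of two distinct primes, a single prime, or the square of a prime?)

p ramifies

Since 278 ≢ 1 mod 4, the ring of integers is ℤ[√278] with discriminant 4·278 = 1112.
2 divides disc(K) = 1112, so 2 ramifies.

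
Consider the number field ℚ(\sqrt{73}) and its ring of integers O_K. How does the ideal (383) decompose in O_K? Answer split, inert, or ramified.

73 mod 4 = 1, hence disc K = 73 and O_K = ℤ[(1+√73)/2].
383 ∤ 73, so 383 is unramified.
Euler's criterion: 73^191 mod 383 = 1. Thus (73|383) = 1.
(73/383) = 1, so 383 splits.

split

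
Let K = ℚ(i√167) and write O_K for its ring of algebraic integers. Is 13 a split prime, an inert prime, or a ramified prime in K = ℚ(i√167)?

13 remains inert

Since -167 ≡ 1 mod 4, the ring of integers is ℤ[(1+√-167)/2] with discriminant -167.
disc(K) = -167 is not divisible by 13; 13 is unramified.
(-167/13) = 2^6 mod 13 = 12, giving Legendre symbol -1.
Legendre symbol -1 ⇒ 13 is inert.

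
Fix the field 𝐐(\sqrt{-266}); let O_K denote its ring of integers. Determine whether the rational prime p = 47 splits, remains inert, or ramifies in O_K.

Since -266 ≢ 1 mod 4, the ring of integers is ℤ[√-266] with discriminant 4·(-266) = -1064.
Since gcd(47, -1064) = 1 the prime 47 does not ramify.
Legendre symbol by Euler's criterion: (-266/47) ≡ (-266)^23 ≡ 1 (mod 47), i.e. (-266/47) = 1.
d is a quadratic residue mod p, hence 47 splits in O_K.

p splits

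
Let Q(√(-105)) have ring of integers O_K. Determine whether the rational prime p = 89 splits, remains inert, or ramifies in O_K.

d = -105 ≡ 3 (mod 4), so O_K = ℤ[√-105] and disc(K) = 4d = -420.
disc(K) = -420 is not divisible by 89; 89 is unramified.
Compute (-105/89) via Euler: 73^((89-1)/2) mod 89 = 1, so (-105/89) = 1.
Legendre symbol 1 ⇒ 89 is split.

89 splits in O_K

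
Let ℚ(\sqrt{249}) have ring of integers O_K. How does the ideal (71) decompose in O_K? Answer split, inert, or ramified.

Since 249 ≡ 1 mod 4, the ring of integers is ℤ[(1+√249)/2] with discriminant 249.
disc(K) = 249 is not divisible by 71; 71 is unramified.
(249/71) = 36^35 mod 71 = 1, giving Legendre symbol 1.
(249/71) = 1, so 71 splits.

71 splits in O_K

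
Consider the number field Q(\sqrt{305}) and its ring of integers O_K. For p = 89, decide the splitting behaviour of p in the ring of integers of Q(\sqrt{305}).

inert

d = 305 ≡ 1 (mod 4), so O_K = ℤ[(1+√305)/2] and disc(K) = d = 305.
disc(K) = 305 is not divisible by 89; 89 is unramified.
Compute (305/89) via Euler: 38^((89-1)/2) mod 89 = 88, so (305/89) = -1.
(305/89) = -1, so 89 is inert.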